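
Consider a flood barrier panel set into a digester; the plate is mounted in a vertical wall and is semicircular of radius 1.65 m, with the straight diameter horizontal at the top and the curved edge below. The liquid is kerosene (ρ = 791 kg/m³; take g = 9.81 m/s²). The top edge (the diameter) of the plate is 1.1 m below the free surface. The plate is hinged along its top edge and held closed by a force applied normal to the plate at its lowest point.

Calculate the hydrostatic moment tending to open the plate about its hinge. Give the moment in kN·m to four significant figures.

M ≈ 48.15 kN·m

γ = ρg = 791 × 9.81 / 1000 = 7.75971 kN/m³.
The centroid of a semicircle lies 4r/(3π) = 0.700282 m from the diameter, here below the top edge, so the centroid depth is h_c = 1.1 + 0.700282 = 1.80028 m.
A = πr²/2 = π × 1.65²/2 = 4.27649 m².
Resultant F = γ·h_c·A = 7.75971 × 1.80028 × 4.27649 = 59.7411 kN.
I_c = (π/8 − 8/(9π))·r⁴ = 0.109757 × 1.65⁴ = 0.81352 m⁴.
Centre of pressure: y_p = y_c + I_c/(y_c·A) = 1.80028 + 0.81352/(1.80028 × 4.27649) = 1.80028 + 0.105667 = 1.90595 m along the plane.
The resultant acts 0.700282 + 0.105667 = 0.805949 m (along the plate) below the hinge at the top edge, so the moment about the hinge is M = F × 0.805949 = 59.7411 × 0.805949 = 48.1483 kN·m.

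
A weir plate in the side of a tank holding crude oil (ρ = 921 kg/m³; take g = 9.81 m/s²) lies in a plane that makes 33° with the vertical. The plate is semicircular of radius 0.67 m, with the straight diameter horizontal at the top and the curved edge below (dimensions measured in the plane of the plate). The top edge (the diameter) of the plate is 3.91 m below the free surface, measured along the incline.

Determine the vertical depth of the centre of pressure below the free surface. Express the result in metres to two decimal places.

γ = ρg = 921 × 9.81 / 1000 = 9.03501 kN/m³.
The plate makes 33° with the vertical, i.e. θ = 90° − 33° = 57° to the horizontal. Measuring y along the incline from the free-surface line, vertical depth h = y·sinθ with sinθ = 0.838671.
The centroid of a semicircle lies 4r/(3π) = 0.284357 m from the diameter, here below the top edge, so y_c = 3.91 + 0.284357 = 4.19436 m and h_c = 4.19436 × 0.838671 = 3.51769 m.
A = πr²/2 = π × 0.67²/2 = 0.70513 m².
Resultant F = γ·h_c·A = 9.03501 × 3.51769 × 0.70513 = 22.4107 kN.
I_c = (π/8 − 8/(9π))·r⁴ = 0.109757 × 0.67⁴ = 0.0221173 m⁴.
Centre of pressure: y_p = y_c + I_c/(y_c·A) = 4.19436 + 0.0221173/(4.19436 × 0.70513) = 4.19436 + 0.0074782 = 4.20184 m along the plane.
Vertically, h_p = y_p·sinθ = 4.20184 × 0.838671 = 3.52396 m.

h_p = 3.52 m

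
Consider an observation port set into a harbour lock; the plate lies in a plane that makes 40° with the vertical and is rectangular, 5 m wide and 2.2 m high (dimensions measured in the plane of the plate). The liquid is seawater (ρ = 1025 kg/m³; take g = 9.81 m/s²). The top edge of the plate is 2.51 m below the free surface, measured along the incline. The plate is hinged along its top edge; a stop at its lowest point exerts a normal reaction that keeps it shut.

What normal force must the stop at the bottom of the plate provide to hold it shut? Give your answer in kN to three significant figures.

P ≈ 168 kN

γ = ρg = 1025 × 9.81 / 1000 = 10.05525 kN/m³.
The plate makes 40° with the vertical, i.e. θ = 90° − 40° = 50° to the horizontal. Measuring y along the incline from the free-surface line, vertical depth h = y·sinθ with sinθ = 0.766044.
The centroid lies 2.2/2 = 1.1 m below the top edge, so y_c = 2.51 + 1.1 = 3.61 m and h_c = 3.61 × 0.766044 = 2.76542 m.
A = 5 × 2.2 = 11 m².
Resultant F = γ·h_c·A = 10.05525 × 2.76542 × 11 = 305.877 kN.
I_c = b·h³/12 = 5 × 2.2³/12 = 4.43667 m⁴.
Centre of pressure: y_p = y_c + I_c/(y_c·A) = 3.61 + 4.43667/(3.61 × 11) = 3.61 + 0.111727 = 3.72173 m along the plane.
The resultant acts 1.1 + 0.111727 = 1.21173 m (along the plate) below the hinge at the top edge, so the moment about the hinge is M = F × 1.21173 = 305.877 × 1.21173 = 370.64 kN·m.
A normal force at the bottom, 2.2 m from the hinge, must supply this moment: P = 370.64/2.2 = 168.473 kN.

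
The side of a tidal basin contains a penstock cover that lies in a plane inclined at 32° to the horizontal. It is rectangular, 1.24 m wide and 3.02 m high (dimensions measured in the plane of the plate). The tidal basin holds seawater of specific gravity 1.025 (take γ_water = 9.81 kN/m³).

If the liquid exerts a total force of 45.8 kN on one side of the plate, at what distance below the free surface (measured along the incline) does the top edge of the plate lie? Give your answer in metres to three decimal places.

γ = 1.025 × 9.81 = 10.05525 kN/m³.
A = 1.24 × 3.02 = 3.7448 m².
From F = γ·h_c·A, the centroid depth is h_c = 45.8/(10.05525 × 3.7448) = 1.21631 m.
Let θ = 32° be the plate's angle to the horizontal; measure y along the incline from where the plane meets the free surface. Vertical depth h = y·sinθ with sinθ = 0.529919.
Along the incline, y_c = h_c/sinθ = 1.21631/0.529919 = 2.29528 m.
The centroid lies 3.02/2 = 1.51 m below the top edge, so the top edge sits at y_top = 2.29528 − 1.51 = 0.78528 m along the incline.

y_top ≈ 0.785 m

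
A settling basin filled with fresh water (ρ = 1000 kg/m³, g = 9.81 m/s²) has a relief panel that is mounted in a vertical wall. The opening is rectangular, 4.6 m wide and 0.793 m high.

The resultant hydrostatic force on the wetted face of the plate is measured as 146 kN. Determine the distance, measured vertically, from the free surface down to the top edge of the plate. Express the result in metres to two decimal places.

γ = ρg = 1000 × 9.81 = 9810 N/m³ = 9.81 kN/m³.
A = 4.6 × 0.793 = 3.6478 m².
From F = γ·h_c·A, the centroid depth is h_c = 146/(9.81 × 3.6478) = 4.07993 m.
The centroid lies 0.793/2 = 0.3965 m below the top edge, so the top edge sits at h_top = 4.07993 − 0.3965 = 3.68343 m below the surface.

d_top ≈ 3.68 m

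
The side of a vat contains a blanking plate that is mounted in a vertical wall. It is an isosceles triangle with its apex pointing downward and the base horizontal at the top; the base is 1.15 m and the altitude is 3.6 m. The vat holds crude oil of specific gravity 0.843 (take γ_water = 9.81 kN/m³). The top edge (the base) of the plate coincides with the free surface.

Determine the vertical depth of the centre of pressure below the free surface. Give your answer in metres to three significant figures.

γ = 0.843 × 9.81 = 8.26983 kN/m³.
With the apex down, the centroid sits h/3 = 3.6/3 = 1.2 m below the base (the top edge), so the centroid depth is h_c = 1.2 m.
A = ½ × 1.15 × 3.6 = 2.07 m².
Resultant F = γ·h_c·A = 8.26983 × 1.2 × 2.07 = 20.5423 kN.
I_c = b·h³/36 = 1.15 × 3.6³/36 = 1.4904 m⁴.
Centre of pressure: y_p = y_c + I_c/(y_c·A) = 1.2 + 1.4904/(1.2 × 2.07) = 1.2 + 0.6 = 1.8 m along the plane.

h_p = 1.80 m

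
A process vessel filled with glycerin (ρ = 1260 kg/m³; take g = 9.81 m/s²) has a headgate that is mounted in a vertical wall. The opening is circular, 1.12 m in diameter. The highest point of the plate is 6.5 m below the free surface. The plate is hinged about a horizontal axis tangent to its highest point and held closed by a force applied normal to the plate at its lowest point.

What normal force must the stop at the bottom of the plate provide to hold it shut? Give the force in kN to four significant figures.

P ≈ 43.84 kN

γ = ρg = 1260 × 9.81 / 1000 = 12.3606 kN/m³.
The centroid is at the centre, 0.56 m below the top of the plate, so the centroid depth is h_c = 6.5 + 0.56 = 7.06 m.
A = π(0.56)² = 0.985203 m².
Resultant F = γ·h_c·A = 12.3606 × 7.06 × 0.985203 = 85.9746 kN.
I_c = πr⁴/4 = π × 0.56⁴/4 = 0.07724 m⁴.
Centre of pressure: y_p = y_c + I_c/(y_c·A) = 7.06 + 0.07724/(7.06 × 0.985203) = 7.06 + 0.0111048 = 7.0711 m along the plane.
The resultant acts 0.56 + 0.0111048 = 0.571105 m (along the plate) below the hinge at the top edge, so the moment about the hinge is M = F × 0.571105 = 85.9746 × 0.571105 = 49.1005 kN·m.
A normal force at the bottom, 1.12 m from the hinge, must supply this moment: P = 49.1005/1.12 = 43.8397 kN.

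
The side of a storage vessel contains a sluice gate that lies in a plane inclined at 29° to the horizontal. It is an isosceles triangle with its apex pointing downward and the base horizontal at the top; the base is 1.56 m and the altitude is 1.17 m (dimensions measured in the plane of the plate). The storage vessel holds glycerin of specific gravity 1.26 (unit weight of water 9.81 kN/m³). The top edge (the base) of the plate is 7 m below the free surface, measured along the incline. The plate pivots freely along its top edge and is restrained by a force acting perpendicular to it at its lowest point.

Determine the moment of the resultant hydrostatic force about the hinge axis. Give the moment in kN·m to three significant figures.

M ≈ 16.2 kN·m

γ = 1.26 × 9.81 = 12.3606 kN/m³.
Let θ = 29° be the plate's angle to the horizontal; measure y along the incline from where the plane meets the free surface. Vertical depth h = y·sinθ with sinθ = 0.484810.
With the apex down, the centroid sits h/3 = 1.17/3 = 0.39 m below the base (the top edge), so y_c = 7 + 0.39 = 7.39 m and h_c = 7.39 × 0.484810 = 3.58275 m.
A = ½ × 1.56 × 1.17 = 0.9126 m².
Resultant F = γ·h_c·A = 12.3606 × 3.58275 × 0.9126 = 40.4144 kN.
I_c = b·h³/36 = 1.56 × 1.17³/36 = 0.0694032 m⁴.
Centre of pressure: y_p = y_c + I_c/(y_c·A) = 7.39 + 0.0694032/(7.39 × 0.9126) = 7.39 + 0.0102909 = 7.40029 m along the plane.
The resultant acts 0.39 + 0.0102909 = 0.400291 m (along the plate) below the hinge at the top edge, so the moment about the hinge is M = F × 0.400291 = 40.4144 × 0.400291 = 16.1775 kN·m.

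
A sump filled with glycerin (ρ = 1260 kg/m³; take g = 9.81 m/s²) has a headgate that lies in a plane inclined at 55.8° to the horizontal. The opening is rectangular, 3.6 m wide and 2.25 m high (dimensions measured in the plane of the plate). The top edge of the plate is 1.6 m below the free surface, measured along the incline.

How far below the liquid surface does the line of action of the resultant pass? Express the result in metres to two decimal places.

h_p = 2.38 m

γ = ρg = 1260 × 9.81 / 1000 = 12.3606 kN/m³.
Let θ = 55.8° be the plate's angle to the horizontal; measure y along the incline from where the plane meets the free surface. Vertical depth h = y·sinθ with sinθ = 0.827081.
The centroid lies 2.25/2 = 1.125 m below the top edge, so y_c = 1.6 + 1.125 = 2.725 m and h_c = 2.725 × 0.827081 = 2.2538 m.
A = 3.6 × 2.25 = 8.1 m².
Resultant F = γ·h_c·A = 12.3606 × 2.2538 × 8.1 = 225.652 kN.
I_c = b·h³/12 = 3.6 × 2.25³/12 = 3.41719 m⁴.
Centre of pressure: y_p = y_c + I_c/(y_c·A) = 2.725 + 3.41719/(2.725 × 8.1) = 2.725 + 0.154817 = 2.87982 m along the plane.
Vertically, h_p = y_p·sinθ = 2.87982 × 0.827081 = 2.38184 m.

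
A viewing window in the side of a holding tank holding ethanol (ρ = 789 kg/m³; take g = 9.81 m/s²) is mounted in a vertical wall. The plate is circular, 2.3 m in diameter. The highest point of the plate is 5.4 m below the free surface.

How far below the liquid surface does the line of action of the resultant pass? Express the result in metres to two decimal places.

h_p = 6.60 m

γ = ρg = 789 × 9.81 / 1000 = 7.74009 kN/m³.
The centroid is at the centre, 1.15 m below the top of the plate, so the centroid depth is h_c = 5.4 + 1.15 = 6.55 m.
A = π(1.15)² = 4.15476 m².
Resultant F = γ·h_c·A = 7.74009 × 6.55 × 4.15476 = 210.636 kN.
I_c = πr⁴/4 = π × 1.15⁴/4 = 1.37367 m⁴.
Centre of pressure: y_p = y_c + I_c/(y_c·A) = 6.55 + 1.37367/(6.55 × 4.15476) = 6.55 + 0.0504772 = 6.60048 m along the plane.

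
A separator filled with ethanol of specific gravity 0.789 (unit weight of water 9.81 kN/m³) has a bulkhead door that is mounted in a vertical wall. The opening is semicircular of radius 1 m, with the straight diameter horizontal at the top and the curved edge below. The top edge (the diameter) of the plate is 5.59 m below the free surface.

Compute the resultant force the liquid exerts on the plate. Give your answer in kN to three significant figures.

F ≈ 73.1 kN

γ = 0.789 × 9.81 = 7.74009 kN/m³.
The centroid of a semicircle lies 4r/(3π) = 0.424413 m from the diameter, here below the top edge, so the centroid depth is h_c = 5.59 + 0.424413 = 6.01441 m.
A = πr²/2 = π × 1²/2 = 1.5708 m².
Resultant F = γ·h_c·A = 7.74009 × 6.01441 × 1.5708 = 73.124 kN.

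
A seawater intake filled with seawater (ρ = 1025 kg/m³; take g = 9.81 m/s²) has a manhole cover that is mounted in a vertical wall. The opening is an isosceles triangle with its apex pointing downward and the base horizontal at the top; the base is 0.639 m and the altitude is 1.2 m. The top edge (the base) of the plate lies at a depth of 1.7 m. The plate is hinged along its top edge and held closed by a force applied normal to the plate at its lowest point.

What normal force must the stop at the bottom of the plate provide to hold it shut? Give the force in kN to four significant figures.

P ≈ 2.956 kN

γ = ρg = 1025 × 9.81 / 1000 = 10.05525 kN/m³.
With the apex down, the centroid sits h/3 = 1.2/3 = 0.4 m below the base (the top edge), so the centroid depth is h_c = 1.7 + 0.4 = 2.1 m.
A = ½ × 0.639 × 1.2 = 0.3834 m².
Resultant F = γ·h_c·A = 10.05525 × 2.1 × 0.3834 = 8.09588 kN.
I_c = b·h³/36 = 0.639 × 1.2³/36 = 0.030672 m⁴.
Centre of pressure: y_p = y_c + I_c/(y_c·A) = 2.1 + 0.030672/(2.1 × 0.3834) = 2.1 + 0.0380952 = 2.1381 m along the plane.
The resultant acts 0.4 + 0.0380952 = 0.438095 m (along the plate) below the hinge at the top edge, so the moment about the hinge is M = F × 0.438095 = 8.09588 × 0.438095 = 3.54676 kN·m.
A normal force at the bottom, 1.2 m from the hinge, must supply this moment: P = 3.54676/1.2 = 2.95563 kN.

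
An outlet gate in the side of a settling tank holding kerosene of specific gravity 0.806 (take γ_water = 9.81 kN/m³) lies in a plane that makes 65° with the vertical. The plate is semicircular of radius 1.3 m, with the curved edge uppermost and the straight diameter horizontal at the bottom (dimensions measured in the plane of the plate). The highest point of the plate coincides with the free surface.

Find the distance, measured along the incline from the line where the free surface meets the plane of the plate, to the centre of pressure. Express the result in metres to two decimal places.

y_p = 0.91 m

γ = 0.806 × 9.81 = 7.90686 kN/m³.
The plate makes 65° with the vertical, i.e. θ = 90° − 65° = 25° to the horizontal. Measuring y along the incline from the free-surface line, vertical depth h = y·sinθ with sinθ = 0.422618.
The centroid lies 4r/(3π) = 0.551737 m above the diameter, so r − 4r/(3π) = 1.3 − 0.551737 = 0.748263 m below the topmost point, so y_c = 0.748263 m and h_c = 0.748263 × 0.422618 = 0.316229 m.
A = πr²/2 = π × 1.3²/2 = 2.65465 m².
Resultant F = γ·h_c·A = 7.90686 × 0.316229 × 2.65465 = 6.63763 kN.
I_c = (π/8 − 8/(9π))·r⁴ = 0.109757 × 1.3⁴ = 0.313477 m⁴.
Centre of pressure: y_p = y_c + I_c/(y_c·A) = 0.748263 + 0.313477/(0.748263 × 2.65465) = 0.748263 + 0.157813 = 0.906076 m along the plane.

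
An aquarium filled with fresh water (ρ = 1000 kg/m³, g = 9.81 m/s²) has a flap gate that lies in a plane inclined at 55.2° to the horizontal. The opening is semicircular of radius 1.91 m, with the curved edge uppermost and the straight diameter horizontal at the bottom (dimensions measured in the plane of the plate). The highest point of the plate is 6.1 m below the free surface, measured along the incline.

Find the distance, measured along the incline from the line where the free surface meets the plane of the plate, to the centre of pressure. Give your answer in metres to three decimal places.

y_p = 7.235 m

γ = ρg = 1000 × 9.81 = 9810 N/m³ = 9.81 kN/m³.
Let θ = 55.2° be the plate's angle to the horizontal; measure y along the incline from where the plane meets the free surface. Vertical depth h = y·sinθ with sinθ = 0.821149.
The centroid lies 4r/(3π) = 0.810629 m above the diameter, so r − 4r/(3π) = 1.91 − 0.810629 = 1.09937 m below the topmost point, so y_c = 6.1 + 1.09937 = 7.19937 m and h_c = 7.19937 × 0.821149 = 5.91176 m.
A = πr²/2 = π × 1.91²/2 = 5.73042 m².
Resultant F = γ·h_c·A = 9.81 × 5.91176 × 5.73042 = 332.332 kN.
I_c = (π/8 − 8/(9π))·r⁴ = 0.109757 × 1.91⁴ = 1.46072 m⁴.
Centre of pressure: y_p = y_c + I_c/(y_c·A) = 7.19937 + 1.46072/(7.19937 × 5.73042) = 7.19937 + 0.0354067 = 7.23478 m along the plane.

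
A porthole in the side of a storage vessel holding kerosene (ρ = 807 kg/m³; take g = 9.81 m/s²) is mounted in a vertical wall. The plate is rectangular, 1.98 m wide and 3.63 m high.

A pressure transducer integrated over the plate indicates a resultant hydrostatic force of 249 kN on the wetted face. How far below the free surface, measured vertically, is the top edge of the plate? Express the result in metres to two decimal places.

d_top ≈ 2.56 m

γ = ρg = 807 × 9.81 / 1000 = 7.91667 kN/m³.
A = 1.98 × 3.63 = 7.1874 m².
From F = γ·h_c·A, the centroid depth is h_c = 249/(7.91667 × 7.1874) = 4.37608 m.
The centroid lies 3.63/2 = 1.815 m below the top edge, so the top edge sits at h_top = 4.37608 − 1.815 = 2.56108 m below the surface.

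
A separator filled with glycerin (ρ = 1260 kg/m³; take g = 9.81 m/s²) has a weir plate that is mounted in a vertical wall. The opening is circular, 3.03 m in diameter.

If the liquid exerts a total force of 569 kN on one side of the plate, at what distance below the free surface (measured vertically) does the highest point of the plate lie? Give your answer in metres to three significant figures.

γ = ρg = 1260 × 9.81 / 1000 = 12.3606 kN/m³.
A = π(1.515)² = 7.21066 m².
From F = γ·h_c·A, the centroid depth is h_c = 569/(12.3606 × 7.21066) = 6.38407 m.
The centroid is at the centre, 1.515 m below the top of the plate, so the highest point sits at h_top = 6.38407 − 1.515 = 4.86907 m below the surface.

d_top ≈ 4.87 m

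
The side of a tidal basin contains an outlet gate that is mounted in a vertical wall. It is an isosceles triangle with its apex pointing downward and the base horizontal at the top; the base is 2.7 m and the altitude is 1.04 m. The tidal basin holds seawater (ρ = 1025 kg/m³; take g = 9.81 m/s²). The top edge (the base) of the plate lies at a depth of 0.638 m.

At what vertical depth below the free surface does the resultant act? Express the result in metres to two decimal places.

γ = ρg = 1025 × 9.81 / 1000 = 10.05525 kN/m³.
With the apex down, the centroid sits h/3 = 1.04/3 = 0.346667 m below the base (the top edge), so the centroid depth is h_c = 0.638 + 0.346667 = 0.984667 m.
A = ½ × 2.7 × 1.04 = 1.404 m².
Resultant F = γ·h_c·A = 10.05525 × 0.984667 × 1.404 = 13.9011 kN.
I_c = b·h³/36 = 2.7 × 1.04³/36 = 0.0843648 m⁴.
Centre of pressure: y_p = y_c + I_c/(y_c·A) = 0.984667 + 0.0843648/(0.984667 × 1.404) = 0.984667 + 0.0610246 = 1.04569 m along the plane.

h_p = 1.05 m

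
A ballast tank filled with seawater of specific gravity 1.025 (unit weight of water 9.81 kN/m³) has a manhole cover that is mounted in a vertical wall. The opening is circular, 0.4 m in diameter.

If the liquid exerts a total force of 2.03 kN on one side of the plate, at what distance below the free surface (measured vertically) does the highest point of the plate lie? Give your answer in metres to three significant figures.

d_top ≈ 1.41 m

γ = 1.025 × 9.81 = 10.05525 kN/m³.
A = π(0.2)² = 0.125664 m².
From F = γ·h_c·A, the centroid depth is h_c = 2.03/(10.05525 × 0.125664) = 1.60654 m.
The centroid is at the centre, 0.2 m below the top of the plate, so the highest point sits at h_top = 1.60654 − 0.2 = 1.40654 m below the surface.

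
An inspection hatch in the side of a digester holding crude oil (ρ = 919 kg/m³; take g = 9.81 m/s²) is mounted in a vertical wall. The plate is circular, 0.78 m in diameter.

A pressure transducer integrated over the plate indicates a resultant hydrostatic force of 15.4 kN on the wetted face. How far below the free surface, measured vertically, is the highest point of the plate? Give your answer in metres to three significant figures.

γ = ρg = 919 × 9.81 / 1000 = 9.01539 kN/m³.
A = π(0.39)² = 0.477836 m².
From F = γ·h_c·A, the centroid depth is h_c = 15.4/(9.01539 × 0.477836) = 3.57485 m.
The centroid is at the centre, 0.39 m below the top of the plate, so the highest point sits at h_top = 3.57485 − 0.39 = 3.18485 m below the surface.

d_top ≈ 3.18 m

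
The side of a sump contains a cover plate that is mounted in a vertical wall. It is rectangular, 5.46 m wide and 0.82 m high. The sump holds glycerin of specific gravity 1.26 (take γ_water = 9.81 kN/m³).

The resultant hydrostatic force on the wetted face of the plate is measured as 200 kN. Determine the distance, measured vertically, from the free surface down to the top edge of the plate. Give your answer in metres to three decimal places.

γ = 1.26 × 9.81 = 12.3606 kN/m³.
A = 5.46 × 0.82 = 4.4772 m².
From F = γ·h_c·A, the centroid depth is h_c = 200/(12.3606 × 4.4772) = 3.61397 m.
The centroid lies 0.82/2 = 0.41 m below the top edge, so the top edge sits at h_top = 3.61397 − 0.41 = 3.20397 m below the surface.

d_top ≈ 3.204 m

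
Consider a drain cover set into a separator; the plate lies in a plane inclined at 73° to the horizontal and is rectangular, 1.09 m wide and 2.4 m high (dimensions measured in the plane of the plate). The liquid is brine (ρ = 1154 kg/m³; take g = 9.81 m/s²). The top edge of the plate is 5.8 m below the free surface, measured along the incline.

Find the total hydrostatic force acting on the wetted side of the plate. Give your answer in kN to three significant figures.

γ = ρg = 1154 × 9.81 / 1000 = 11.32074 kN/m³.
Let θ = 73° be the plate's angle to the horizontal; measure y along the incline from where the plane meets the free surface. Vertical depth h = y·sinθ with sinθ = 0.956305.
The centroid lies 2.4/2 = 1.2 m below the top edge, so y_c = 5.8 + 1.2 = 7 m and h_c = 7 × 0.956305 = 6.69413 m.
A = 1.09 × 2.4 = 2.616 m².
Resultant F = γ·h_c·A = 11.32074 × 6.69413 × 2.616 = 198.247 kN.

F ≈ 198 kN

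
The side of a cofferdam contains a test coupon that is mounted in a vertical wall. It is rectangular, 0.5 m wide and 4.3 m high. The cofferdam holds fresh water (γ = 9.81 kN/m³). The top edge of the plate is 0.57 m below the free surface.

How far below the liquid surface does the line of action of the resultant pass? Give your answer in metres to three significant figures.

γ = 9.81 kN/m³.
The centroid lies 4.3/2 = 2.15 m below the top edge, so the centroid depth is h_c = 0.57 + 2.15 = 2.72 m.
A = 0.5 × 4.3 = 2.15 m².
Resultant F = γ·h_c·A = 9.81 × 2.72 × 2.15 = 57.3689 kN.
I_c = b·h³/12 = 0.5 × 4.3³/12 = 3.31279 m⁴.
Centre of pressure: y_p = y_c + I_c/(y_c·A) = 2.72 + 3.31279/(2.72 × 2.15) = 2.72 + 0.566483 = 3.28648 m along the plane.

h_p = 3.29 m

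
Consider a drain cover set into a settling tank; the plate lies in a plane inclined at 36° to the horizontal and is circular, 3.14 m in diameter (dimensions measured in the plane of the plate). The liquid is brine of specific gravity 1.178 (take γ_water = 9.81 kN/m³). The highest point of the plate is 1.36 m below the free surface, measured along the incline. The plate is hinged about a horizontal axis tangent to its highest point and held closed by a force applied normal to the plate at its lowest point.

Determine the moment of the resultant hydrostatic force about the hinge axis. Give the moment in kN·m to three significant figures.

M ≈ 274 kN·m

γ = 1.178 × 9.81 = 11.55618 kN/m³.
Let θ = 36° be the plate's angle to the horizontal; measure y along the incline from where the plane meets the free surface. Vertical depth h = y·sinθ with sinθ = 0.587785.
The centroid is at the centre, 1.57 m below the top of the plate, so y_c = 1.36 + 1.57 = 2.93 m and h_c = 2.93 × 0.587785 = 1.72221 m.
A = π(1.57)² = 7.74371 m².
Resultant F = γ·h_c·A = 11.55618 × 1.72221 × 7.74371 = 154.117 kN.
I_c = πr⁴/4 = π × 1.57⁴/4 = 4.77187 m⁴.
Centre of pressure: y_p = y_c + I_c/(y_c·A) = 2.93 + 4.77187/(2.93 × 7.74371) = 2.93 + 0.210316 = 3.14032 m along the plane.
The resultant acts 1.57 + 0.210316 = 1.78032 m (along the plate) below the hinge at the top edge, so the moment about the hinge is M = F × 1.78032 = 154.117 × 1.78032 = 274.378 kN·m.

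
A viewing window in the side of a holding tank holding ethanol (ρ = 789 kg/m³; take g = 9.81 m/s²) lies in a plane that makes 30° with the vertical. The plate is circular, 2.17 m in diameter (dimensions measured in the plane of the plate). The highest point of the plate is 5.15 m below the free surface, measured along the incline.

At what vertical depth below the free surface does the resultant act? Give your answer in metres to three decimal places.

γ = ρg = 789 × 9.81 / 1000 = 7.74009 kN/m³.
The plate makes 30° with the vertical, i.e. θ = 90° − 30° = 60° to the horizontal. Measuring y along the incline from the free-surface line, vertical depth h = y·sinθ with sinθ = 0.866025.
The centroid is at the centre, 1.085 m below the top of the plate, so y_c = 5.15 + 1.085 = 6.235 m and h_c = 6.235 × 0.866025 = 5.39967 m.
A = π(1.085)² = 3.69836 m².
Resultant F = γ·h_c·A = 7.74009 × 5.39967 × 3.69836 = 154.569 kN.
I_c = πr⁴/4 = π × 1.085⁴/4 = 1.08845 m⁴.
Centre of pressure: y_p = y_c + I_c/(y_c·A) = 6.235 + 1.08845/(6.235 × 3.69836) = 6.235 + 0.0472023 = 6.2822 m along the plane.
Vertically, h_p = y_p·sinθ = 6.2822 × 0.866025 = 5.44054 m.

h_p = 5.441 m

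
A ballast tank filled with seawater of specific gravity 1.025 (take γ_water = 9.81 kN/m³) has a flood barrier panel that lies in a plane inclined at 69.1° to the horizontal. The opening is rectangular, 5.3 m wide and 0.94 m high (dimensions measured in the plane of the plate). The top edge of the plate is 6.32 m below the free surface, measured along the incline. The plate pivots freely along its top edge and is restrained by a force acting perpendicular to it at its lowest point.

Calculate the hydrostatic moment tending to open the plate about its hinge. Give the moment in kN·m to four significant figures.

γ = 1.025 × 9.81 = 10.05525 kN/m³.
Let θ = 69.1° be the plate's angle to the horizontal; measure y along the incline from where the plane meets the free surface. Vertical depth h = y·sinθ with sinθ = 0.934204.
The centroid lies 0.94/2 = 0.47 m below the top edge, so y_c = 6.32 + 0.47 = 6.79 m and h_c = 6.79 × 0.934204 = 6.34325 m.
A = 5.3 × 0.94 = 4.982 m².
Resultant F = γ·h_c·A = 10.05525 × 6.34325 × 4.982 = 317.767 kN.
I_c = b·h³/12 = 5.3 × 0.94³/12 = 0.366841 m⁴.
Centre of pressure: y_p = y_c + I_c/(y_c·A) = 6.79 + 0.366841/(6.79 × 4.982) = 6.79 + 0.0108444 = 6.80084 m along the plane.
The resultant acts 0.47 + 0.0108444 = 0.480844 m (along the plate) below the hinge at the top edge, so the moment about the hinge is M = F × 0.480844 = 317.767 × 0.480844 = 152.796 kN·m.

M ≈ 152.8 kN·m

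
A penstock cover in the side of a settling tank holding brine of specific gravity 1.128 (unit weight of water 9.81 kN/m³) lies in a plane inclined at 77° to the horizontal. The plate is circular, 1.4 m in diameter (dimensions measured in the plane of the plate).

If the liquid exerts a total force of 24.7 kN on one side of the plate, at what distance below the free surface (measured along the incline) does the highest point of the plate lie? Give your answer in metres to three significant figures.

γ = 1.128 × 9.81 = 11.06568 kN/m³.
A = π(0.7)² = 1.53938 m².
From F = γ·h_c·A, the centroid depth is h_c = 24.7/(11.06568 × 1.53938) = 1.45002 m.
Let θ = 77° be the plate's angle to the horizontal; measure y along the incline from where the plane meets the free surface. Vertical depth h = y·sinθ with sinθ = 0.974370.
Along the incline, y_c = h_c/sinθ = 1.45002/0.974370 = 1.48816 m.
The centroid is at the centre, 0.7 m below the top of the plate, so the highest point sits at y_top = 1.48816 − 0.7 = 0.78816 m along the incline.

y_top ≈ 0.788 m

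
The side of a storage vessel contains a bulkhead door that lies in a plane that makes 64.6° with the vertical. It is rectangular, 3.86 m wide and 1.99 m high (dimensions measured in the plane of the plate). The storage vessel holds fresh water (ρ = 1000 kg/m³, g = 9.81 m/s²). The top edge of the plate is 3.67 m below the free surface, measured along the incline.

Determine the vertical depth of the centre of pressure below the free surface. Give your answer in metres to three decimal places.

γ = ρg = 1000 × 9.81 = 9810 N/m³ = 9.81 kN/m³.
The plate makes 64.6° with the vertical, i.e. θ = 90° − 64.6° = 25.4° to the horizontal. Measuring y along the incline from the free-surface line, vertical depth h = y·sinθ with sinθ = 0.428935.
The centroid lies 1.99/2 = 0.995 m below the top edge, so y_c = 3.67 + 0.995 = 4.665 m and h_c = 4.665 × 0.428935 = 2.00098 m.
A = 3.86 × 1.99 = 7.6814 m².
Resultant F = γ·h_c·A = 9.81 × 2.00098 × 7.6814 = 150.783 kN.
I_c = b·h³/12 = 3.86 × 1.99³/12 = 2.53493 m⁴.
Centre of pressure: y_p = y_c + I_c/(y_c·A) = 4.665 + 2.53493/(4.665 × 7.6814) = 4.665 + 0.0707414 = 4.73574 m along the plane.
Vertically, h_p = y_p·sinθ = 4.73574 × 0.428935 = 2.03132 m.

h_p = 2.031 m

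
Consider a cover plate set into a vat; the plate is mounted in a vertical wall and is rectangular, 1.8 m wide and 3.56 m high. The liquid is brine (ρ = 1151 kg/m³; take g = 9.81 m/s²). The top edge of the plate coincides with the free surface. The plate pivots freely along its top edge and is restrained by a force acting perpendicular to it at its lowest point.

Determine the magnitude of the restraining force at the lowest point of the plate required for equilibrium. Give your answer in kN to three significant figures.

γ = ρg = 1151 × 9.81 / 1000 = 11.29131 kN/m³.
The centroid lies 3.56/2 = 1.78 m below the top edge, so the centroid depth is h_c = 1.78 m.
A = 1.8 × 3.56 = 6.408 m².
Resultant F = γ·h_c·A = 11.29131 × 1.78 × 6.408 = 128.791 kN.
I_c = b·h³/12 = 1.8 × 3.56³/12 = 6.7677 m⁴.
Centre of pressure: y_p = y_c + I_c/(y_c·A) = 1.78 + 6.7677/(1.78 × 6.408) = 1.78 + 0.593333 = 2.37333 m along the plane.
The resultant acts 1.78 + 0.593333 = 2.37333 m (along the plate) below the hinge at the top edge, so the moment about the hinge is M = F × 2.37333 = 128.791 × 2.37333 = 305.664 kN·m.
A normal force at the bottom, 3.56 m from the hinge, must supply this moment: P = 305.664/3.56 = 85.8607 kN.

P ≈ 85.9 kN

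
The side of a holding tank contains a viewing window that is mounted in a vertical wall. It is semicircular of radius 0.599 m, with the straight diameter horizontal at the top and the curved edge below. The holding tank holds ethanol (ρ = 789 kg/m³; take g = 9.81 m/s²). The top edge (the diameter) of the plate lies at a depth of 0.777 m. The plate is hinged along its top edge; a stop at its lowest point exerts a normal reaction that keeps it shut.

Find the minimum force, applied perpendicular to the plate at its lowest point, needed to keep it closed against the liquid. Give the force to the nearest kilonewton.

γ = ρg = 789 × 9.81 / 1000 = 7.74009 kN/m³.
The centroid of a semicircle lies 4r/(3π) = 0.254223 m from the diameter, here below the top edge, so the centroid depth is h_c = 0.777 + 0.254223 = 1.03122 m.
A = πr²/2 = π × 0.599²/2 = 0.563603 m².
Resultant F = γ·h_c·A = 7.74009 × 1.03122 × 0.563603 = 4.49853 kN.
I_c = (π/8 − 8/(9π))·r⁴ = 0.109757 × 0.599⁴ = 0.0141299 m⁴.
Centre of pressure: y_p = y_c + I_c/(y_c·A) = 1.03122 + 0.0141299/(1.03122 × 0.563603) = 1.03122 + 0.0243117 = 1.05553 m along the plane.
The resultant acts 0.254223 + 0.0243117 = 0.278535 m (along the plate) below the hinge at the top edge, so the moment about the hinge is M = F × 0.278535 = 4.49853 × 0.278535 = 1.253 kN·m.
A normal force at the bottom, 0.599 m from the hinge, must supply this moment: P = 1.253/0.599 = 2.09182 kN.

P ≈ 2 kN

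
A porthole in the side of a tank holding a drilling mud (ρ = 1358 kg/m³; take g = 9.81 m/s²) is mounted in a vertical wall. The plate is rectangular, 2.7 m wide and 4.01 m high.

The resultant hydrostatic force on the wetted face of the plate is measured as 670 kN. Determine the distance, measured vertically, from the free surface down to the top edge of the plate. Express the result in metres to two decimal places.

γ = ρg = 1358 × 9.81 / 1000 = 13.32198 kN/m³.
A = 2.7 × 4.01 = 10.827 m².
From F = γ·h_c·A, the centroid depth is h_c = 670/(13.32198 × 10.827) = 4.64513 m.
The centroid lies 4.01/2 = 2.005 m below the top edge, so the top edge sits at h_top = 4.64513 − 2.005 = 2.64013 m below the surface.

d_top ≈ 2.64 m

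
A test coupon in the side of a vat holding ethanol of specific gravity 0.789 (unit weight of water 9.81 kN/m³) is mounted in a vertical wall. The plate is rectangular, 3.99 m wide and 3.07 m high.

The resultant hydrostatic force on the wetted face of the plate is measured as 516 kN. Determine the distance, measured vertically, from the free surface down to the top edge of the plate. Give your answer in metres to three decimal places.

d_top ≈ 3.907 m

γ = 0.789 × 9.81 = 7.74009 kN/m³.
A = 3.99 × 3.07 = 12.2493 m².
From F = γ·h_c·A, the centroid depth is h_c = 516/(7.74009 × 12.2493) = 5.44242 m.
The centroid lies 3.07/2 = 1.535 m below the top edge, so the top edge sits at h_top = 5.44242 − 1.535 = 3.90742 m below the surface.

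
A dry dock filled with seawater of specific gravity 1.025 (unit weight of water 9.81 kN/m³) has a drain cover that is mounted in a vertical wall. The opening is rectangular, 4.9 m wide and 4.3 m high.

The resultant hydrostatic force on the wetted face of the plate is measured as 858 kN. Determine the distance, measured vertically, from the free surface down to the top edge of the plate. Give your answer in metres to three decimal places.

γ = 1.025 × 9.81 = 10.05525 kN/m³.
A = 4.9 × 4.3 = 21.07 m².
From F = γ·h_c·A, the centroid depth is h_c = 858/(10.05525 × 21.07) = 4.04977 m.
The centroid lies 4.3/2 = 2.15 m below the top edge, so the top edge sits at h_top = 4.04977 − 2.15 = 1.89977 m below the surface.

d_top ≈ 1.900 m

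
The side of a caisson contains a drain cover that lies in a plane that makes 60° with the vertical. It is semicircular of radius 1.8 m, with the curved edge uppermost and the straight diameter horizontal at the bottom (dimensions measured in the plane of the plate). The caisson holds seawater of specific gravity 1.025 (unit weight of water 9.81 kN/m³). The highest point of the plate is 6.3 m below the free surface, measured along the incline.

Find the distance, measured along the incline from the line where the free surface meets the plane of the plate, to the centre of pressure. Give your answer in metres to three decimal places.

γ = 1.025 × 9.81 = 10.05525 kN/m³.
The plate makes 60° with the vertical, i.e. θ = 90° − 60° = 30° to the horizontal. Measuring y along the incline from the free-surface line, vertical depth h = y·sinθ with sinθ = 0.500000.
The centroid lies 4r/(3π) = 0.763944 m above the diameter, so r − 4r/(3π) = 1.8 − 0.763944 = 1.03606 m below the topmost point, so y_c = 6.3 + 1.03606 = 7.33606 m and h_c = 7.33606 × 0.500000 = 3.66803 m.
A = πr²/2 = π × 1.8²/2 = 5.08938 m².
Resultant F = γ·h_c·A = 10.05525 × 3.66803 × 5.08938 = 187.711 kN.
I_c = (π/8 − 8/(9π))·r⁴ = 0.109757 × 1.8⁴ = 1.15219 m⁴.
Centre of pressure: y_p = y_c + I_c/(y_c·A) = 7.33606 + 1.15219/(7.33606 × 5.08938) = 7.33606 + 0.03086 = 7.36692 m along the plane.

y_p = 7.367 m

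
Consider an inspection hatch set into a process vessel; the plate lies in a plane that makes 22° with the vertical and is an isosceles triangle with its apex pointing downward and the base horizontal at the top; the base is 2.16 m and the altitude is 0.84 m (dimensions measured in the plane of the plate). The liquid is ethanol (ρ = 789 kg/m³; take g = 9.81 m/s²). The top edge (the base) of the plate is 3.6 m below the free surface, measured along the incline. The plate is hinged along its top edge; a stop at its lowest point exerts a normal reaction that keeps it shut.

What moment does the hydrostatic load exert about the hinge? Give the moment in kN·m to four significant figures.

M ≈ 7.328 kN·m

γ = ρg = 789 × 9.81 / 1000 = 7.74009 kN/m³.
The plate makes 22° with the vertical, i.e. θ = 90° − 22° = 68° to the horizontal. Measuring y along the incline from the free-surface line, vertical depth h = y·sinθ with sinθ = 0.927184.
With the apex down, the centroid sits h/3 = 0.84/3 = 0.28 m below the base (the top edge), so y_c = 3.6 + 0.28 = 3.88 m and h_c = 3.88 × 0.927184 = 3.59747 m.
A = ½ × 2.16 × 0.84 = 0.9072 m².
Resultant F = γ·h_c·A = 7.74009 × 3.59747 × 0.9072 = 25.2607 kN.
I_c = b·h³/36 = 2.16 × 0.84³/36 = 0.0355622 m⁴.
Centre of pressure: y_p = y_c + I_c/(y_c·A) = 3.88 + 0.0355622/(3.88 × 0.9072) = 3.88 + 0.0101031 = 3.8901 m along the plane.
The resultant acts 0.28 + 0.0101031 = 0.290103 m (along the plate) below the hinge at the top edge, so the moment about the hinge is M = F × 0.290103 = 25.2607 × 0.290103 = 7.3282 kN·m.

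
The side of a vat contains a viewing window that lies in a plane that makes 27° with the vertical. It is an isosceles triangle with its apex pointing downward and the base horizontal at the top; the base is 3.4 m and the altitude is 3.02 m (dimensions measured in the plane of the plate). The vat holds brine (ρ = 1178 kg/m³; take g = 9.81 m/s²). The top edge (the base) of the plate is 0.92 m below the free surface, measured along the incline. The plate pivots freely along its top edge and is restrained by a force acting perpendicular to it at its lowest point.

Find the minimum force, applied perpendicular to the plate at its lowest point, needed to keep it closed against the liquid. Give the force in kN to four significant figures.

P ≈ 42.82 kN

γ = ρg = 1178 × 9.81 / 1000 = 11.55618 kN/m³.
The plate makes 27° with the vertical, i.e. θ = 90° − 27° = 63° to the horizontal. Measuring y along the incline from the free-surface line, vertical depth h = y·sinθ with sinθ = 0.891007.
With the apex down, the centroid sits h/3 = 3.02/3 = 1.00667 m below the base (the top edge), so y_c = 0.92 + 1.00667 = 1.92667 m and h_c = 1.92667 × 0.891007 = 1.71668 m.
A = ½ × 3.4 × 3.02 = 5.134 m².
Resultant F = γ·h_c·A = 11.55618 × 1.71668 × 5.134 = 101.85 kN.
I_c = b·h³/36 = 3.4 × 3.02³/36 = 2.60134 m⁴.
Centre of pressure: y_p = y_c + I_c/(y_c·A) = 1.92667 + 2.60134/(1.92667 × 5.134) = 1.92667 + 0.262987 = 2.18966 m along the plane.
The resultant acts 1.00667 + 0.262987 = 1.26966 m (along the plate) below the hinge at the top edge, so the moment about the hinge is M = F × 1.26966 = 101.85 × 1.26966 = 129.315 kN·m.
A normal force at the bottom, 3.02 m from the hinge, must supply this moment: P = 129.315/3.02 = 42.8195 kN.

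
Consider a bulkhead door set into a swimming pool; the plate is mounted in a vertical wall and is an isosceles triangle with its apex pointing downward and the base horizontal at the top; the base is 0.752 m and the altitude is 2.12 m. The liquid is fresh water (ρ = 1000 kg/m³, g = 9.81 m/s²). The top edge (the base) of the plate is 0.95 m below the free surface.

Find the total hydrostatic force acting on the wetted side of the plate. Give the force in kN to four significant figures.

F ≈ 12.95 kN

γ = ρg = 1000 × 9.81 = 9810 N/m³ = 9.81 kN/m³.
With the apex down, the centroid sits h/3 = 2.12/3 = 0.706667 m below the base (the top edge), so the centroid depth is h_c = 0.95 + 0.706667 = 1.65667 m.
A = ½ × 0.752 × 2.12 = 0.79712 m².
Resultant F = γ·h_c·A = 9.81 × 1.65667 × 0.79712 = 12.9547 kN.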